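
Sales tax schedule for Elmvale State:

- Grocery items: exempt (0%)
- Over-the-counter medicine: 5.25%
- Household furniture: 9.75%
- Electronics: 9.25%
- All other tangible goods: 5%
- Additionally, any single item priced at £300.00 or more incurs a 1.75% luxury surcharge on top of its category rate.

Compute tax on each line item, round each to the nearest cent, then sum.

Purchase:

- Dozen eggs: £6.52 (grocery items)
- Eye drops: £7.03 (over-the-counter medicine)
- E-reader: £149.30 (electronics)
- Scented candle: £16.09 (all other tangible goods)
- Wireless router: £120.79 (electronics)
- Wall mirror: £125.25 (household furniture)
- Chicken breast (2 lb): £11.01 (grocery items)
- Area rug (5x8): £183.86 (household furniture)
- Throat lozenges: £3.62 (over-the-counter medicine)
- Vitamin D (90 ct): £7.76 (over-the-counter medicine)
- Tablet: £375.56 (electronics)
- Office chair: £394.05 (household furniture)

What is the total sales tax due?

Dozen eggs £6.52: grocery items → 0% → £0.00
Eye drops £7.03: over-the-counter medicine → 5.25% → £0.37
E-reader £149.30: electronics → 9.25% → £13.81
Scented candle £16.09: all other tangible goods → 5% → £0.80
Wireless router £120.79: electronics → 9.25% → £11.17
Wall mirror £125.25: household furniture → 9.75% → £12.21
Chicken breast (2 lb) £11.01: grocery items → 0% → £0.00
Area rug (5x8) £183.86: household furniture → 9.75% → £17.93
Throat lozenges £3.62: over-the-counter medicine → 5.25% → £0.19
Vitamin D (90 ct) £7.76: over-the-counter medicine → 5.25% → £0.41
Tablet £375.56: electronics → 9.25% + 1.75% surcharge = 11% → £41.31
Office chair £394.05: household furniture → 9.75% + 1.75% surcharge = 11.5% → £45.32
Total tax = £0.37 + £13.81 + £0.80 + £11.17 + £12.21 + £17.93 + £0.19 + £0.41 + £41.31 + £45.32 = £143.52

£143.52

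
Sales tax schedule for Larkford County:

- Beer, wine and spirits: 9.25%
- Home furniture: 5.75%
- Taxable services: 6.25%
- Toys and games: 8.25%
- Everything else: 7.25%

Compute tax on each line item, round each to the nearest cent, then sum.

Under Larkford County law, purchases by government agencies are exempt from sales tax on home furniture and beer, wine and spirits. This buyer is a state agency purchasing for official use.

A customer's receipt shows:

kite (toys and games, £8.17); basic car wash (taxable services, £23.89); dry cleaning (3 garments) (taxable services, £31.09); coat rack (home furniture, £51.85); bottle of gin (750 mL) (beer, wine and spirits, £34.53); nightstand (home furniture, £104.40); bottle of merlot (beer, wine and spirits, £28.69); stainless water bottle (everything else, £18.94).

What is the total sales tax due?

£5.47

Kite £8.17: toys and games → 8.25% → £0.67
Basic car wash £23.89: taxable services → 6.25% → £1.49
Dry cleaning (3 garments) £31.09: taxable services → 6.25% → £1.94
Coat rack £51.85: home furniture, buyer-exempt → 0% → £0.00
Bottle of gin (750 mL) £34.53: beer, wine and spirits, buyer-exempt → 0% → £0.00
Nightstand £104.40: home furniture, buyer-exempt → 0% → £0.00
Bottle of merlot £28.69: beer, wine and spirits, buyer-exempt → 0% → £0.00
Stainless water bottle £18.94: everything else → 7.25% → £1.37
Total tax = £0.67 + £1.49 + £1.94 + £1.37 = £5.47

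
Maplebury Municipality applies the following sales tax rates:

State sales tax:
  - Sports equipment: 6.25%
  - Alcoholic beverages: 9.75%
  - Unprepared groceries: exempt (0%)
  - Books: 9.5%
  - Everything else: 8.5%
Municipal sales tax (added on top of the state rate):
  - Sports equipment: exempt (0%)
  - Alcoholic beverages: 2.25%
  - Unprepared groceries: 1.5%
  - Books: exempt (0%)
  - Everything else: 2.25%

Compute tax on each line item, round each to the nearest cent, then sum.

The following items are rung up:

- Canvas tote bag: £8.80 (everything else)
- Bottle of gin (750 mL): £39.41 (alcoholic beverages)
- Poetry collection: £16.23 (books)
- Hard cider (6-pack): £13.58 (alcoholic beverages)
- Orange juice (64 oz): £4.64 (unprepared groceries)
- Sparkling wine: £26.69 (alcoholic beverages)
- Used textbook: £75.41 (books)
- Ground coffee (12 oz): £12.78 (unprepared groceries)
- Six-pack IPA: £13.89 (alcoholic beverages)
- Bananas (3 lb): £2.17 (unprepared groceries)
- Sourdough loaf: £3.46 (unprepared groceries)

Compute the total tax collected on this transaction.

£21.22

Canvas tote bag £8.80: everything else → 8.5% + 2.25% municipal = 10.75% → £0.95
Bottle of gin (750 mL) £39.41: alcoholic beverages → 9.75% + 2.25% municipal = 12% → £4.73
Poetry collection £16.23: books → 9.5% + 0% municipal = 9.5% → £1.54
Hard cider (6-pack) £13.58: alcoholic beverages → 9.75% + 2.25% municipal = 12% → £1.63
Orange juice (64 oz) £4.64: unprepared groceries → 0% + 1.5% municipal = 1.5% → £0.07
Sparkling wine £26.69: alcoholic beverages → 9.75% + 2.25% municipal = 12% → £3.20
Used textbook £75.41: books → 9.5% + 0% municipal = 9.5% → £7.16
Ground coffee (12 oz) £12.78: unprepared groceries → 0% + 1.5% municipal = 1.5% → £0.19
Six-pack IPA £13.89: alcoholic beverages → 9.75% + 2.25% municipal = 12% → £1.67
Bananas (3 lb) £2.17: unprepared groceries → 0% + 1.5% municipal = 1.5% → £0.03
Sourdough loaf £3.46: unprepared groceries → 0% + 1.5% municipal = 1.5% → £0.05
Total tax = £0.95 + £4.73 + £1.54 + £1.63 + £0.07 + £3.20 + £7.16 + £0.19 + £1.67 + £0.03 + £0.05 = £21.22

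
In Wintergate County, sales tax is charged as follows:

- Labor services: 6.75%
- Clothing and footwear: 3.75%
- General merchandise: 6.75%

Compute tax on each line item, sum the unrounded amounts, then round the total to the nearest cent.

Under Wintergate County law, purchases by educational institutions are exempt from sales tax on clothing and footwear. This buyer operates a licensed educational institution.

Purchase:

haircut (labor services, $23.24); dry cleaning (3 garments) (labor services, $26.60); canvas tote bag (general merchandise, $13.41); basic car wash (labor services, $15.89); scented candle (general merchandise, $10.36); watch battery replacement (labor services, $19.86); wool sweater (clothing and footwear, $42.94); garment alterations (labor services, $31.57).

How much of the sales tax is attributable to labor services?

$7.91

Haircut $23.24: labor services → 6.75% → $1.5687
Dry cleaning (3 garments) $26.60: labor services → 6.75% → $1.7955
Basic car wash $15.89: labor services → 6.75% → $1.072575
Watch battery replacement $19.86: labor services → 6.75% → $1.34055
Garment alterations $31.57: labor services → 6.75% → $2.130975
Tax on labor services: unrounded sum = $7.9083 → $7.91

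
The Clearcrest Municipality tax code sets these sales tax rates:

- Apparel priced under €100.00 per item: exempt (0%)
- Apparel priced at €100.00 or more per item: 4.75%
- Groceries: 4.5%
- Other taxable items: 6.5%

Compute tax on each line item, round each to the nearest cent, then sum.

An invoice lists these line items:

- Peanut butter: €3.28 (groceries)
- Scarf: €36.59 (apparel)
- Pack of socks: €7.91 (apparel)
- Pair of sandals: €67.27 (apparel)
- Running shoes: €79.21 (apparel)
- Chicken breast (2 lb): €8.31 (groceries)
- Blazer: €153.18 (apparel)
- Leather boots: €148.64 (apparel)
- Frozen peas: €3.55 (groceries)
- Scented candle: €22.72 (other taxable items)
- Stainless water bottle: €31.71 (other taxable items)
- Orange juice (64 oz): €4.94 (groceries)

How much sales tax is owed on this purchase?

Peanut butter €3.28: groceries → 4.5% → €0.15
Scarf €36.59: apparel, under €100.00 → 0% → €0.00
Pack of socks €7.91: apparel, under €100.00 → 0% → €0.00
Pair of sandals €67.27: apparel, under €100.00 → 0% → €0.00
Running shoes €79.21: apparel, under €100.00 → 0% → €0.00
Chicken breast (2 lb) €8.31: groceries → 4.5% → €0.37
Blazer €153.18: apparel, €100.00 or more → 4.75% → €7.28
Leather boots €148.64: apparel, €100.00 or more → 4.75% → €7.06
Frozen peas €3.55: groceries → 4.5% → €0.16
Scented candle €22.72: other taxable items → 6.5% → €1.48
Stainless water bottle €31.71: other taxable items → 6.5% → €2.06
Orange juice (64 oz) €4.94: groceries → 4.5% → €0.22
Total tax = €0.15 + €0.37 + €7.28 + €7.06 + €0.16 + €1.48 + €2.06 + €0.22 = €18.78

€18.78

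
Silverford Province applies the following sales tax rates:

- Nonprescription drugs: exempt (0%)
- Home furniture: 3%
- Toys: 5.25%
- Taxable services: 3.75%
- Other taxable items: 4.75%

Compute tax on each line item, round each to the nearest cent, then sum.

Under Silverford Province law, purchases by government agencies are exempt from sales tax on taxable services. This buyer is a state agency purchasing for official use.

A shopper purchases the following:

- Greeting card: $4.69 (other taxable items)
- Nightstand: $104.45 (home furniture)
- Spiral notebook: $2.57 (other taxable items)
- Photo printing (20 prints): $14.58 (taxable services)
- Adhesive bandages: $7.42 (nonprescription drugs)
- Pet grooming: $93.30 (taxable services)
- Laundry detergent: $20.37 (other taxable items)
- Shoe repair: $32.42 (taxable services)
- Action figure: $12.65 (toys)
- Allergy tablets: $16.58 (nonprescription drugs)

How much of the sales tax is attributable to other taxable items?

Greeting card $4.69: other taxable items → 4.75% → $0.22
Spiral notebook $2.57: other taxable items → 4.75% → $0.12
Laundry detergent $20.37: other taxable items → 4.75% → $0.97
Tax on other taxable items = $0.22 + $0.12 + $0.97 = $1.31

$1.31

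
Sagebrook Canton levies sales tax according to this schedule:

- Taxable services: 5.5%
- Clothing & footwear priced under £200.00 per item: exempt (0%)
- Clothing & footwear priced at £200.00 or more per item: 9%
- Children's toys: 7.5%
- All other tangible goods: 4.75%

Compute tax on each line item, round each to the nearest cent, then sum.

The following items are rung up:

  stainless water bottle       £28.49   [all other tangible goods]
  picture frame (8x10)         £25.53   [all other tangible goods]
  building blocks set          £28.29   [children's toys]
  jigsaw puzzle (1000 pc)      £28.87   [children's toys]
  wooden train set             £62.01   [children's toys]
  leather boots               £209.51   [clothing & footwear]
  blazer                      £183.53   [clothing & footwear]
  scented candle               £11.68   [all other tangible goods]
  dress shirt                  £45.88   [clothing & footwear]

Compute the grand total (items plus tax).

Stainless water bottle £28.49: all other tangible goods → 4.75% → £1.35
Picture frame (8x10) £25.53: all other tangible goods → 4.75% → £1.21
Building blocks set £28.29: children's toys → 7.5% → £2.12
Jigsaw puzzle (1000 pc) £28.87: children's toys → 7.5% → £2.17
Wooden train set £62.01: children's toys → 7.5% → £4.65
Leather boots £209.51: clothing & footwear, £200.00 or more → 9% → £18.86
Blazer £183.53: clothing & footwear, under £200.00 → 0% → £0.00
Scented candle £11.68: all other tangible goods → 4.75% → £0.55
Dress shirt £45.88: clothing & footwear, under £200.00 → 0% → £0.00
Subtotal = £623.79; tax = £30.91; total due = £654.70

£654.70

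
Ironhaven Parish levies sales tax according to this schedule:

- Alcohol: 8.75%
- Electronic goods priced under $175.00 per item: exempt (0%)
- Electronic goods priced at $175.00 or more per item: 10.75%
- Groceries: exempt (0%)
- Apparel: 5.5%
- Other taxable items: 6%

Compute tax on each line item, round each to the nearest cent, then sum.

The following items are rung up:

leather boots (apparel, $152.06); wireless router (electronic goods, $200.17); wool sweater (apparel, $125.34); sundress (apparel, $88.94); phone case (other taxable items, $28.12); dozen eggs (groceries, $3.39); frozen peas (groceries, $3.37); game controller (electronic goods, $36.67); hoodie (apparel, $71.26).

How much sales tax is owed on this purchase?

Leather boots $152.06: apparel → 5.5% → $8.36
Wireless router $200.17: electronic goods, $175.00 or more → 10.75% → $21.52
Wool sweater $125.34: apparel → 5.5% → $6.89
Sundress $88.94: apparel → 5.5% → $4.89
Phone case $28.12: other taxable items → 6% → $1.69
Dozen eggs $3.39: groceries → 0% → $0.00
Frozen peas $3.37: groceries → 0% → $0.00
Game controller $36.67: electronic goods, under $175.00 → 0% → $0.00
Hoodie $71.26: apparel → 5.5% → $3.92
Total tax = $8.36 + $21.52 + $6.89 + $4.89 + $1.69 + $3.92 = $47.27

$47.27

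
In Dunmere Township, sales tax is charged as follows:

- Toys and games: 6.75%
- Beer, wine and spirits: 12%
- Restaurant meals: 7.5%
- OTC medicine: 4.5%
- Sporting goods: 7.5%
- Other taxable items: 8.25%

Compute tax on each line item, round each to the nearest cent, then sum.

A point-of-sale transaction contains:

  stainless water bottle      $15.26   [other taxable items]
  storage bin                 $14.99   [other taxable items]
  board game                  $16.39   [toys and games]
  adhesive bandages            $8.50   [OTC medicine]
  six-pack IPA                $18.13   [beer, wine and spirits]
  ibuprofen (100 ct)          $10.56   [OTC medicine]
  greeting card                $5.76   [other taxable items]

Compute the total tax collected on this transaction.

$7.13

Stainless water bottle $15.26: other taxable items → 8.25% → $1.26
Storage bin $14.99: other taxable items → 8.25% → $1.24
Board game $16.39: toys and games → 6.75% → $1.11
Adhesive bandages $8.50: OTC medicine → 4.5% → $0.38
Six-pack IPA $18.13: beer, wine and spirits → 12% → $2.18
Ibuprofen (100 ct) $10.56: OTC medicine → 4.5% → $0.48
Greeting card $5.76: other taxable items → 8.25% → $0.48
Total tax = $1.26 + $1.24 + $1.11 + $0.38 + $2.18 + $0.48 + $0.48 = $7.13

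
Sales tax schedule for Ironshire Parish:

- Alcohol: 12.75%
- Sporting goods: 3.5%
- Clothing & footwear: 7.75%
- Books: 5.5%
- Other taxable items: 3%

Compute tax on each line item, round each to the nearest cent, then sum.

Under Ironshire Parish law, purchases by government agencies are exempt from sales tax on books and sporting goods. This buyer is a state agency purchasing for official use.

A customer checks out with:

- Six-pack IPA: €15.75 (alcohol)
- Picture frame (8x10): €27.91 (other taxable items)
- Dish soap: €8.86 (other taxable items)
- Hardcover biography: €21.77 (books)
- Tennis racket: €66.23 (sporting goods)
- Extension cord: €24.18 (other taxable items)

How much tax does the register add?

Six-pack IPA €15.75: alcohol → 12.75% → €2.01
Picture frame (8x10) €27.91: other taxable items → 3% → €0.84
Dish soap €8.86: other taxable items → 3% → €0.27
Hardcover biography €21.77: books, buyer-exempt → 0% → €0.00
Tennis racket €66.23: sporting goods, buyer-exempt → 0% → €0.00
Extension cord €24.18: other taxable items → 3% → €0.73
Total tax = €2.01 + €0.84 + €0.27 + €0.73 = €3.85

€3.85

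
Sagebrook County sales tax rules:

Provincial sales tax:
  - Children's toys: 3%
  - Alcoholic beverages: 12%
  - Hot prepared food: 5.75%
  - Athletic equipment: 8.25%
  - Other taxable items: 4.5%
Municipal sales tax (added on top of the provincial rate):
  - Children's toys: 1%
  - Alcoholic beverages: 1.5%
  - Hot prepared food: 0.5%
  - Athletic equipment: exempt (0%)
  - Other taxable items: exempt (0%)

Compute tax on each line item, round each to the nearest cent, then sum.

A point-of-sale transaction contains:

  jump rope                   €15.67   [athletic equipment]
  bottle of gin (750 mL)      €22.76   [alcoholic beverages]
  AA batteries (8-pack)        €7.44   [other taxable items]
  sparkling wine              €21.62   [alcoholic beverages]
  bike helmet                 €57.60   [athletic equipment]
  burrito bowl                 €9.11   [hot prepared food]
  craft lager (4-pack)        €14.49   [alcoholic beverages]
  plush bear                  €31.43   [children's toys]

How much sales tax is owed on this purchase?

Jump rope €15.67: athletic equipment → 8.25% + 0% municipal = 8.25% → €1.29
Bottle of gin (750 mL) €22.76: alcoholic beverages → 12% + 1.5% municipal = 13.5% → €3.07
AA batteries (8-pack) €7.44: other taxable items → 4.5% + 0% municipal = 4.5% → €0.33
Sparkling wine €21.62: alcoholic beverages → 12% + 1.5% municipal = 13.5% → €2.92
Bike helmet €57.60: athletic equipment → 8.25% + 0% municipal = 8.25% → €4.75
Burrito bowl €9.11: hot prepared food → 5.75% + 0.5% municipal = 6.25% → €0.57
Craft lager (4-pack) €14.49: alcoholic beverages → 12% + 1.5% municipal = 13.5% → €1.96
Plush bear €31.43: children's toys → 3% + 1% municipal = 4% → €1.26
Total tax = €1.29 + €3.07 + €0.33 + €2.92 + €4.75 + €0.57 + €1.96 + €1.26 = €16.15

€16.15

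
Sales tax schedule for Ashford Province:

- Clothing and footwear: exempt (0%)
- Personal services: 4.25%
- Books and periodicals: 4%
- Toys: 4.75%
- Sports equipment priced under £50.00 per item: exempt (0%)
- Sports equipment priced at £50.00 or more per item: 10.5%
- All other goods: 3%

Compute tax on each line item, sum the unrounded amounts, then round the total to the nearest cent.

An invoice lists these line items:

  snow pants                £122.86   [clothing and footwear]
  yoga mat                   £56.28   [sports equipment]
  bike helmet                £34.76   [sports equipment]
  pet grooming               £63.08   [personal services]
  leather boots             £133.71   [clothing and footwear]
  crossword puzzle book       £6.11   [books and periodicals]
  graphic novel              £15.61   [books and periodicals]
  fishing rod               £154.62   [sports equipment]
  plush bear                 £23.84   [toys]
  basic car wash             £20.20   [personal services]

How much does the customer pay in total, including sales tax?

Snow pants £122.86: clothing and footwear → 0% → £0.00
Yoga mat £56.28: sports equipment, £50.00 or more → 10.5% → £5.9094
Bike helmet £34.76: sports equipment, under £50.00 → 0% → £0.00
Pet grooming £63.08: personal services → 4.25% → £2.6809
Leather boots £133.71: clothing and footwear → 0% → £0.00
Crossword puzzle book £6.11: books and periodicals → 4% → £0.2444
Graphic novel £15.61: books and periodicals → 4% → £0.6244
Fishing rod £154.62: sports equipment, £50.00 or more → 10.5% → £16.2351
Plush bear £23.84: toys → 4.75% → £1.1324
Basic car wash £20.20: personal services → 4.25% → £0.8585
Subtotal = £631.07; unrounded tax = £27.6851 → £27.69; total due = £658.76

£658.76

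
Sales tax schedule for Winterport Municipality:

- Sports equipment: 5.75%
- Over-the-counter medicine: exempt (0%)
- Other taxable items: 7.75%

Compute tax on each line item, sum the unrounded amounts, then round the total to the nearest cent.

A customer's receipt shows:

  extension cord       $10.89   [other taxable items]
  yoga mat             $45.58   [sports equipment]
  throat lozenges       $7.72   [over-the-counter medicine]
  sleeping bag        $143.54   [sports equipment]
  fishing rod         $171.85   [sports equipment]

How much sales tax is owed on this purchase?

$21.60

Extension cord $10.89: other taxable items → 7.75% → $0.843975
Yoga mat $45.58: sports equipment → 5.75% → $2.62085
Throat lozenges $7.72: over-the-counter medicine → 0% → $0.00
Sleeping bag $143.54: sports equipment → 5.75% → $8.25355
Fishing rod $171.85: sports equipment → 5.75% → $9.881375
Unrounded tax sum = $21.59975 → $21.60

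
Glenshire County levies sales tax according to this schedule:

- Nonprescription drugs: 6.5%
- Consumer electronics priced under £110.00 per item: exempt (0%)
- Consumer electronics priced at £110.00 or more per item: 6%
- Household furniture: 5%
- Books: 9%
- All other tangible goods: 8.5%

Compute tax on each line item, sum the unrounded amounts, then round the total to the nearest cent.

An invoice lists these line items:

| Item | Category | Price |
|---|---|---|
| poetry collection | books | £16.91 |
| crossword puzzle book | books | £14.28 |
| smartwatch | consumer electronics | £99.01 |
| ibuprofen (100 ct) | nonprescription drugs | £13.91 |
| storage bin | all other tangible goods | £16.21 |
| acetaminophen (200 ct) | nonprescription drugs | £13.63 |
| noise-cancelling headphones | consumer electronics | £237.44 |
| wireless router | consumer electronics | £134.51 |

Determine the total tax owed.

Poetry collection £16.91: books → 9% → £1.5219
Crossword puzzle book £14.28: books → 9% → £1.2852
Smartwatch £99.01: consumer electronics, under £110.00 → 0% → £0.00
Ibuprofen (100 ct) £13.91: nonprescription drugs → 6.5% → £0.90415
Storage bin £16.21: all other tangible goods → 8.5% → £1.37785
Acetaminophen (200 ct) £13.63: nonprescription drugs → 6.5% → £0.88595
Noise-cancelling headphones £237.44: consumer electronics, £110.00 or more → 6% → £14.2464
Wireless router £134.51: consumer electronics, £110.00 or more → 6% → £8.0706
Unrounded tax sum = £28.29205 → £28.29

£28.29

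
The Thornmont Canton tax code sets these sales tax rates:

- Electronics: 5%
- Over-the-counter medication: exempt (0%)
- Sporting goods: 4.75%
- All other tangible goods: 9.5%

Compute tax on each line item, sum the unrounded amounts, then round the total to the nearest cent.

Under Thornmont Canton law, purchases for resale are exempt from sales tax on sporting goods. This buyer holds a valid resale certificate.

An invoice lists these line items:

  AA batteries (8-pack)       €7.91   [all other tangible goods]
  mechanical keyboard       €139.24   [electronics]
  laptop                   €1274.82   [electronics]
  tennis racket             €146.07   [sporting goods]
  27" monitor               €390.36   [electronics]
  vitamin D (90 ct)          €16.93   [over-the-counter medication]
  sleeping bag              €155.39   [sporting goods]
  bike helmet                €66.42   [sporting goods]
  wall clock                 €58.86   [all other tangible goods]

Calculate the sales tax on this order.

AA batteries (8-pack) €7.91: all other tangible goods → 9.5% → €0.75145
Mechanical keyboard €139.24: electronics → 5% → €6.962
Laptop €1274.82: electronics → 5% → €63.741
Tennis racket €146.07: sporting goods, buyer-exempt → 0% → €0.00
27" monitor €390.36: electronics → 5% → €19.518
Vitamin D (90 ct) €16.93: over-the-counter medication → 0% → €0.00
Sleeping bag €155.39: sporting goods, buyer-exempt → 0% → €0.00
Bike helmet €66.42: sporting goods, buyer-exempt → 0% → €0.00
Wall clock €58.86: all other tangible goods → 9.5% → €5.5917
Unrounded tax sum = €96.56415 → €96.56

€96.56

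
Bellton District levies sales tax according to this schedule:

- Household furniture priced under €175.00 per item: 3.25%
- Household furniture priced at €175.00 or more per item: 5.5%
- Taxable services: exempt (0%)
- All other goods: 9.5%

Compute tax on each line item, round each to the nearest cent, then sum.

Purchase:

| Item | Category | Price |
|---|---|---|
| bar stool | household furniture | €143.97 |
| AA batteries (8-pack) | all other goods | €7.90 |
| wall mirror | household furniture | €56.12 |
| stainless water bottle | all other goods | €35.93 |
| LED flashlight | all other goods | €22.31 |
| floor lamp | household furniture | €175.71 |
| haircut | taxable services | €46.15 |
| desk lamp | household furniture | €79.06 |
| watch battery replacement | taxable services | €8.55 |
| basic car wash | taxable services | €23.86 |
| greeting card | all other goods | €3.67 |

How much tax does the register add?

Bar stool €143.97: household furniture, under €175.00 → 3.25% → €4.68
AA batteries (8-pack) €7.90: all other goods → 9.5% → €0.75
Wall mirror €56.12: household furniture, under €175.00 → 3.25% → €1.82
Stainless water bottle €35.93: all other goods → 9.5% → €3.41
LED flashlight €22.31: all other goods → 9.5% → €2.12
Floor lamp €175.71: household furniture, €175.00 or more → 5.5% → €9.66
Haircut €46.15: taxable services → 0% → €0.00
Desk lamp €79.06: household furniture, under €175.00 → 3.25% → €2.57
Watch battery replacement €8.55: taxable services → 0% → €0.00
Basic car wash €23.86: taxable services → 0% → €0.00
Greeting card €3.67: all other goods → 9.5% → €0.35
Total tax = €4.68 + €0.75 + €1.82 + €3.41 + €2.12 + €9.66 + €2.57 + €0.35 = €25.36

€25.36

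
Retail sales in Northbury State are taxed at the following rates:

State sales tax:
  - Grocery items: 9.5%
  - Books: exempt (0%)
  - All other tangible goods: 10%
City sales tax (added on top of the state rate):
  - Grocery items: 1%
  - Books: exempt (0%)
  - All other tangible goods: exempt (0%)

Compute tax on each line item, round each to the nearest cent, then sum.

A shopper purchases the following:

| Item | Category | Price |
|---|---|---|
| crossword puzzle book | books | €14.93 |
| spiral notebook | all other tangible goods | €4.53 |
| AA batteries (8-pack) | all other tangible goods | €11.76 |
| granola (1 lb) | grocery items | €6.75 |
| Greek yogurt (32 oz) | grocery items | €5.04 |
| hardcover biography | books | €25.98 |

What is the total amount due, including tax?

€71.86

Crossword puzzle book €14.93: books → 0% + 0% city = 0% → €0.00
Spiral notebook €4.53: all other tangible goods → 10% + 0% city = 10% → €0.45
AA batteries (8-pack) €11.76: all other tangible goods → 10% + 0% city = 10% → €1.18
Granola (1 lb) €6.75: grocery items → 9.5% + 1% city = 10.5% → €0.71
Greek yogurt (32 oz) €5.04: grocery items → 9.5% + 1% city = 10.5% → €0.53
Hardcover biography €25.98: books → 0% + 0% city = 0% → €0.00
Subtotal = €68.99; tax = €2.87; total due = €71.86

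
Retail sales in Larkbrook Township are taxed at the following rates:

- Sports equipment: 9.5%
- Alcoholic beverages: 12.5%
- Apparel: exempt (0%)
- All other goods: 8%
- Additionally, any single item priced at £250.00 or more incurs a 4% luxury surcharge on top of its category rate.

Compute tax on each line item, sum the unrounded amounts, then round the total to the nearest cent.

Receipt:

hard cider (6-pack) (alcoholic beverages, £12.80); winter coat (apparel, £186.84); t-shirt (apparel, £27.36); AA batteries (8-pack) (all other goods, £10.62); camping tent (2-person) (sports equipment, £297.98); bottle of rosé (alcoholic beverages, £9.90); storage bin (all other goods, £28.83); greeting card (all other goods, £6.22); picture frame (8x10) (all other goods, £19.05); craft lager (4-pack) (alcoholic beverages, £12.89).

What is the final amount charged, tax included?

£662.34

Hard cider (6-pack) £12.80: alcoholic beverages → 12.5% → £1.60
Winter coat £186.84: apparel → 0% → £0.00
T-shirt £27.36: apparel → 0% → £0.00
AA batteries (8-pack) £10.62: all other goods → 8% → £0.8496
Camping tent (2-person) £297.98: sports equipment → 9.5% + 4% surcharge = 13.5% → £40.2273
Bottle of rosé £9.90: alcoholic beverages → 12.5% → £1.2375
Storage bin £28.83: all other goods → 8% → £2.3064
Greeting card £6.22: all other goods → 8% → £0.4976
Picture frame (8x10) £19.05: all other goods → 8% → £1.524
Craft lager (4-pack) £12.89: alcoholic beverages → 12.5% → £1.61125
Subtotal = £612.49; unrounded tax = £49.85365 → £49.85; total due = £662.34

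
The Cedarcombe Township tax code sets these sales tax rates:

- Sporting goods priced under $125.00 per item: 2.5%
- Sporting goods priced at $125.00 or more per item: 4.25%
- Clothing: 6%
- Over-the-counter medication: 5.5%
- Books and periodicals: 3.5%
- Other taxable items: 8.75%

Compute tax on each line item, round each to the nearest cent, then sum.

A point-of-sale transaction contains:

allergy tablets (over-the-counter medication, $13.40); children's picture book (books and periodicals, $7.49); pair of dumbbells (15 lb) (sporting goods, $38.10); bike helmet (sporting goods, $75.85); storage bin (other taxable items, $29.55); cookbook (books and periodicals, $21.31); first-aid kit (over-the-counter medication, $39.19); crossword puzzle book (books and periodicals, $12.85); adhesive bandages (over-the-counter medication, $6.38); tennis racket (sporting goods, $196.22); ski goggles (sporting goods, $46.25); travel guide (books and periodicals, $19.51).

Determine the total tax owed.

Allergy tablets $13.40: over-the-counter medication → 5.5% → $0.74
Children's picture book $7.49: books and periodicals → 3.5% → $0.26
Pair of dumbbells (15 lb) $38.10: sporting goods, under $125.00 → 2.5% → $0.95
Bike helmet $75.85: sporting goods, under $125.00 → 2.5% → $1.90
Storage bin $29.55: other taxable items → 8.75% → $2.59
Cookbook $21.31: books and periodicals → 3.5% → $0.75
First-aid kit $39.19: over-the-counter medication → 5.5% → $2.16
Crossword puzzle book $12.85: books and periodicals → 3.5% → $0.45
Adhesive bandages $6.38: over-the-counter medication → 5.5% → $0.35
Tennis racket $196.22: sporting goods, $125.00 or more → 4.25% → $8.34
Ski goggles $46.25: sporting goods, under $125.00 → 2.5% → $1.16
Travel guide $19.51: books and periodicals → 3.5% → $0.68
Total tax = $0.74 + $0.26 + $0.95 + $1.90 + $2.59 + $0.75 + $2.16 + $0.45 + $0.35 + $8.34 + $1.16 + $0.68 = $20.33

$20.33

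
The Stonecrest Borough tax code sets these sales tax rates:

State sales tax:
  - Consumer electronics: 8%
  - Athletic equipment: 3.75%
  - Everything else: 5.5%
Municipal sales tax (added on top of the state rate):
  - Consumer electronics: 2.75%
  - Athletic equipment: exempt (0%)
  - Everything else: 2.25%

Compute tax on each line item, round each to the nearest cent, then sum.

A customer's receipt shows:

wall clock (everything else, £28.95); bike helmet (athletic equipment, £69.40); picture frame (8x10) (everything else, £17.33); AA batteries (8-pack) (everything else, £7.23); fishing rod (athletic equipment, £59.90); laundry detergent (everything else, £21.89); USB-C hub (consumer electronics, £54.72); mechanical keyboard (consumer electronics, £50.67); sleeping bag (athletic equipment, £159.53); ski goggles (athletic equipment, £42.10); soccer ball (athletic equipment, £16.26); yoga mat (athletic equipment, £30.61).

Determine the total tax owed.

Wall clock £28.95: everything else → 5.5% + 2.25% municipal = 7.75% → £2.24
Bike helmet £69.40: athletic equipment → 3.75% + 0% municipal = 3.75% → £2.60
Picture frame (8x10) £17.33: everything else → 5.5% + 2.25% municipal = 7.75% → £1.34
AA batteries (8-pack) £7.23: everything else → 5.5% + 2.25% municipal = 7.75% → £0.56
Fishing rod £59.90: athletic equipment → 3.75% + 0% municipal = 3.75% → £2.25
Laundry detergent £21.89: everything else → 5.5% + 2.25% municipal = 7.75% → £1.70
USB-C hub £54.72: consumer electronics → 8% + 2.75% municipal = 10.75% → £5.88
Mechanical keyboard £50.67: consumer electronics → 8% + 2.75% municipal = 10.75% → £5.45
Sleeping bag £159.53: athletic equipment → 3.75% + 0% municipal = 3.75% → £5.98
Ski goggles £42.10: athletic equipment → 3.75% + 0% municipal = 3.75% → £1.58
Soccer ball £16.26: athletic equipment → 3.75% + 0% municipal = 3.75% → £0.61
Yoga mat £30.61: athletic equipment → 3.75% + 0% municipal = 3.75% → £1.15
Total tax = £2.24 + £2.60 + £1.34 + £0.56 + £2.25 + £1.70 + £5.88 + £5.45 + £5.98 + £1.58 + £0.61 + £1.15 = £31.34

£31.34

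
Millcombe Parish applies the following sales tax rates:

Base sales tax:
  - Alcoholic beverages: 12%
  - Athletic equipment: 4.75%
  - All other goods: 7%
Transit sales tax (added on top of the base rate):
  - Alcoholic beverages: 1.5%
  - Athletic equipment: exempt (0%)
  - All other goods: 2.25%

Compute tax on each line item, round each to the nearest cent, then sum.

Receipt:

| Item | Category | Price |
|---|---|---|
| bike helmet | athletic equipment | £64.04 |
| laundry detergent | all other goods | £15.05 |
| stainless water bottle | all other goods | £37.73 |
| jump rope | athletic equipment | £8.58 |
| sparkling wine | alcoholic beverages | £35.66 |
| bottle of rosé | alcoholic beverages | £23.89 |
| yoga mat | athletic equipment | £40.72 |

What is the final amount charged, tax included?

Bike helmet £64.04: athletic equipment → 4.75% + 0% transit = 4.75% → £3.04
Laundry detergent £15.05: all other goods → 7% + 2.25% transit = 9.25% → £1.39
Stainless water bottle £37.73: all other goods → 7% + 2.25% transit = 9.25% → £3.49
Jump rope £8.58: athletic equipment → 4.75% + 0% transit = 4.75% → £0.41
Sparkling wine £35.66: alcoholic beverages → 12% + 1.5% transit = 13.5% → £4.81
Bottle of rosé £23.89: alcoholic beverages → 12% + 1.5% transit = 13.5% → £3.23
Yoga mat £40.72: athletic equipment → 4.75% + 0% transit = 4.75% → £1.93
Subtotal = £225.67; tax = £18.30; total due = £243.97

£243.97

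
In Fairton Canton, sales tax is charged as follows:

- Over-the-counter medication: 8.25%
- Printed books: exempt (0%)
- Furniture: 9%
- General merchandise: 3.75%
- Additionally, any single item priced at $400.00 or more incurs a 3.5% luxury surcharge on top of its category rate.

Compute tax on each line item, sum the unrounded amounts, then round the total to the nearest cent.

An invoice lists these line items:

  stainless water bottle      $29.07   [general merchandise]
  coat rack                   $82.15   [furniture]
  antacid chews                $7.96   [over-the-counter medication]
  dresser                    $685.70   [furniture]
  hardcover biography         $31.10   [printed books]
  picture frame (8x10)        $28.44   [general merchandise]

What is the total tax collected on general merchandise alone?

$2.16

Stainless water bottle $29.07: general merchandise → 3.75% → $1.090125
Picture frame (8x10) $28.44: general merchandise → 3.75% → $1.0665
Tax on general merchandise: unrounded sum = $2.156625 → $2.16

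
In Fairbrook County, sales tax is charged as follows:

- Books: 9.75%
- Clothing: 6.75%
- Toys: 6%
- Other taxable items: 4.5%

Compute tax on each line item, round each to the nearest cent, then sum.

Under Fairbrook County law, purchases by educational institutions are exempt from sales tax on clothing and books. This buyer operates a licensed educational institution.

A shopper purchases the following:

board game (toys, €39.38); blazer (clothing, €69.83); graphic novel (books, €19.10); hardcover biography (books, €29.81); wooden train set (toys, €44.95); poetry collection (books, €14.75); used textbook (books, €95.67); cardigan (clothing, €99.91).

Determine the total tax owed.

€5.06

Board game €39.38: toys → 6% → €2.36
Blazer €69.83: clothing, buyer-exempt → 0% → €0.00
Graphic novel €19.10: books, buyer-exempt → 0% → €0.00
Hardcover biography €29.81: books, buyer-exempt → 0% → €0.00
Wooden train set €44.95: toys → 6% → €2.70
Poetry collection €14.75: books, buyer-exempt → 0% → €0.00
Used textbook €95.67: books, buyer-exempt → 0% → €0.00
Cardigan €99.91: clothing, buyer-exempt → 0% → €0.00
Total tax = €2.36 + €2.70 = €5.06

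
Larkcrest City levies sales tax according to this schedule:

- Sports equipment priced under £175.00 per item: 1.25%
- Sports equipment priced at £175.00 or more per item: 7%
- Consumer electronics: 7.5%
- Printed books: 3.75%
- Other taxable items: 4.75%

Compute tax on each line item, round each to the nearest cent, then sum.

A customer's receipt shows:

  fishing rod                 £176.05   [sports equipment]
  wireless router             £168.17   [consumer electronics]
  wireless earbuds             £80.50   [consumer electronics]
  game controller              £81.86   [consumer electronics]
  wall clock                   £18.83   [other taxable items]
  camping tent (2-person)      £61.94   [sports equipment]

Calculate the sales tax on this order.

Fishing rod £176.05: sports equipment, £175.00 or more → 7% → £12.32
Wireless router £168.17: consumer electronics → 7.5% → £12.61
Wireless earbuds £80.50: consumer electronics → 7.5% → £6.04
Game controller £81.86: consumer electronics → 7.5% → £6.14
Wall clock £18.83: other taxable items → 4.75% → £0.89
Camping tent (2-person) £61.94: sports equipment, under £175.00 → 1.25% → £0.77
Total tax = £12.32 + £12.61 + £6.04 + £6.14 + £0.89 + £0.77 = £38.77

£38.77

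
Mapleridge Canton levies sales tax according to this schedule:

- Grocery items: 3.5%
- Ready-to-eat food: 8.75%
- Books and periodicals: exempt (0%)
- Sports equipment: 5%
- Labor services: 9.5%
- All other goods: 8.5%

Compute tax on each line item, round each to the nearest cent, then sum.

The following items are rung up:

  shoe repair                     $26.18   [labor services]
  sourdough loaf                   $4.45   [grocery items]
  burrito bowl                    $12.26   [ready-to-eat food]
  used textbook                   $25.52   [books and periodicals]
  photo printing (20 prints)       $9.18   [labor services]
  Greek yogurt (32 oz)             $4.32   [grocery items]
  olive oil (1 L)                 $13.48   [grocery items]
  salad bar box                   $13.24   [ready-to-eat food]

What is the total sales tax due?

Shoe repair $26.18: labor services → 9.5% → $2.49
Sourdough loaf $4.45: grocery items → 3.5% → $0.16
Burrito bowl $12.26: ready-to-eat food → 8.75% → $1.07
Used textbook $25.52: books and periodicals → 0% → $0.00
Photo printing (20 prints) $9.18: labor services → 9.5% → $0.87
Greek yogurt (32 oz) $4.32: grocery items → 3.5% → $0.15
Olive oil (1 L) $13.48: grocery items → 3.5% → $0.47
Salad bar box $13.24: ready-to-eat food → 8.75% → $1.16
Total tax = $2.49 + $0.16 + $1.07 + $0.87 + $0.15 + $0.47 + $1.16 = $6.37

$6.37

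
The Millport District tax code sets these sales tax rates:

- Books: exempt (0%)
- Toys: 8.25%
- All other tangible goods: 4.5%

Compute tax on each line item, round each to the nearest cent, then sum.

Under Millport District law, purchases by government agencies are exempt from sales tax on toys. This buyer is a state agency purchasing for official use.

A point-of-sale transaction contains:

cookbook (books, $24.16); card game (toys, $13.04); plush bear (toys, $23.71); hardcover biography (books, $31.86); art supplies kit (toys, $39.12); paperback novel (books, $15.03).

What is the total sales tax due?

Cookbook $24.16: books → 0% → $0.00
Card game $13.04: toys, buyer-exempt → 0% → $0.00
Plush bear $23.71: toys, buyer-exempt → 0% → $0.00
Hardcover biography $31.86: books → 0% → $0.00
Art supplies kit $39.12: toys, buyer-exempt → 0% → $0.00
Paperback novel $15.03: books → 0% → $0.00
Total tax = $0.00

$0.00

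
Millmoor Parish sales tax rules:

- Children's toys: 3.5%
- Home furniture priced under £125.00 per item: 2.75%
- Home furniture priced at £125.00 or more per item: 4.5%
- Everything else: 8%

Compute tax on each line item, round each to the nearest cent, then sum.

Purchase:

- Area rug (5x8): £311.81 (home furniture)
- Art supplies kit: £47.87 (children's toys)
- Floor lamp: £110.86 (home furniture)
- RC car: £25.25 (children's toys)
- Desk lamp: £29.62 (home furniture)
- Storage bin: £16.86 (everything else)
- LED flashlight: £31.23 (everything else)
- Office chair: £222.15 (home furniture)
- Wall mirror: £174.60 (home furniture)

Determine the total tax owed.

£42.16

Area rug (5x8) £311.81: home furniture, £125.00 or more → 4.5% → £14.03
Art supplies kit £47.87: children's toys → 3.5% → £1.68
Floor lamp £110.86: home furniture, under £125.00 → 2.75% → £3.05
RC car £25.25: children's toys → 3.5% → £0.88
Desk lamp £29.62: home furniture, under £125.00 → 2.75% → £0.81
Storage bin £16.86: everything else → 8% → £1.35
LED flashlight £31.23: everything else → 8% → £2.50
Office chair £222.15: home furniture, £125.00 or more → 4.5% → £10.00
Wall mirror £174.60: home furniture, £125.00 or more → 4.5% → £7.86
Total tax = £14.03 + £1.68 + £3.05 + £0.88 + £0.81 + £1.35 + £2.50 + £10.00 + £7.86 = £42.16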